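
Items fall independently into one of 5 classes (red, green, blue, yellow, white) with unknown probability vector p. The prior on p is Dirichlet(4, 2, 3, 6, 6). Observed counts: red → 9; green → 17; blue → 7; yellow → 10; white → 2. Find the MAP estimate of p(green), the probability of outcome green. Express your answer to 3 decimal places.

The posterior is Dirichlet(αᵢ + nᵢ) = Dirichlet(13, 19, 10, 16, 8).
For a Dirichlet(a₁,…,a_K) with all aᵢ > 1, the mode has j-th component (aⱼ − 1)/(Σaᵢ − K).
Here Σaᵢ = 66 and K = 5, so p(green) = (19 − 1)/(66 − 5) = 18/61 ≈ 0.295.

MAP estimate of p(green) = 0.295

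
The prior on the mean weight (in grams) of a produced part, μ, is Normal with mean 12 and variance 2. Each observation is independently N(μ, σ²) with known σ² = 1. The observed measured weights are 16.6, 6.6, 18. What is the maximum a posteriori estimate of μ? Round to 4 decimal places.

n = 3; x̄ = (16.6 + 6.6 + 18)/3 = 41.2/3 = 206/15 ≈ 13.7333.
For a Normal prior and Normal likelihood with known variance, the posterior is Normal; its mode equals its mean, the precision-weighted average.
Prior precision 1/σ₀² = 1/2 = 0.5; data precision n/σ² = 3/1 = 3.
μ̂ = (0.5·12 + 3·(206/15)) / (0.5 + 3) = 47.2/3.5 = 472/35 ≈ 13.4857.

μ̂_MAP = 13.4857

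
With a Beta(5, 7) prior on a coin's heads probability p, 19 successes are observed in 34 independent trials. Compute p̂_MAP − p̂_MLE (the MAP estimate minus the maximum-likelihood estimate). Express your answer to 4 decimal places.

MAP − MLE = -0.0361

Posterior is Beta(24, 22); MAP = (24−1)/(46−2) = 23/44 ≈ 0.52273.
MLE ignores the prior: p̂_MLE = k/n = 19/34 ≈ 0.55882.
Difference = 23/44 − 19/34 = -27/748 ≈ -0.0361.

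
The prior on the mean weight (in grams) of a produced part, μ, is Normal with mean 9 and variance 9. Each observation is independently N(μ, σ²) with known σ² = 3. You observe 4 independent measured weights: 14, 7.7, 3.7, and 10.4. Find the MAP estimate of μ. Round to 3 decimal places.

n = 4; x̄ = (14 + 7.7 + 3.7 + 10.4)/4 = 35.8/4 = 8.95.
For a Normal prior and Normal likelihood with known variance, the posterior is Normal; its mode equals its mean, the precision-weighted average.
Prior precision 1/σ₀² = 1/9; data precision n/σ² = 4/3.
μ̂ = ((1/9)·9 + (4/3)·8.95) / (1/9 + 4/3) = (194/15)/(13/9) = 582/65 ≈ 8.954.

μ̂_MAP = 8.954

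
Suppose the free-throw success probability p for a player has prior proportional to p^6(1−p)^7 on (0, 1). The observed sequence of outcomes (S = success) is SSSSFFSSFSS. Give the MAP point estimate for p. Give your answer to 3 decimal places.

The prior density ∝ p^6(1−p)^7 is the kernel of Beta(7, 8).
Data: 8 successes in 11 trials (from the sequence). The binomial likelihood contributes p^8(1−p)^3, so the posterior is Beta(7+8, 8+3) = Beta(15, 11).
For Beta(a, b) with a, b > 1 the mode is (a−1)/(a+b−2) = 14/24 ≈ 0.583.

p̂_MAP = 0.583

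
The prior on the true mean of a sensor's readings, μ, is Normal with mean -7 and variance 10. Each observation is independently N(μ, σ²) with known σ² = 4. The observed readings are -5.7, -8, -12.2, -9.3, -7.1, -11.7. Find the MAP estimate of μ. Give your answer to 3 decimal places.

n = 6; x̄ = ((-5.7) + (-8) + (-12.2) + (-9.3) + (-7.1) + (-11.7))/6 = -54/6 = -9.
For a Normal prior and Normal likelihood with known variance, the posterior is Normal; its mode equals its mean, the precision-weighted average.
Prior precision 1/σ₀² = 1/10 = 0.1; data precision n/σ² = 6/4 = 1.5.
μ̂ = (0.1·(-7) + 1.5·(-9)) / (0.1 + 1.5) = (-14.2)/1.6 = -8.875.

μ̂_MAP = -8.875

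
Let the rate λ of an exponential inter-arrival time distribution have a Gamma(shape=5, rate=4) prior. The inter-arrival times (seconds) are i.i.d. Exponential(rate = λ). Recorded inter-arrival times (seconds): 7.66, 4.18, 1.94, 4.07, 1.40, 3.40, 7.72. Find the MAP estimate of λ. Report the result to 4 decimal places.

The Exponential(rate=λ) likelihood is ∝ λ^n e^(−λΣtᵢ). Here n = 7 and Σtᵢ = 7.66 + 4.18 + 1.94 + 4.07 + 1.40 + 3.40 + 7.72 = 30.37.
Posterior ∝ λ^4e^(−4λ) · λ^7e^(−30.37λ) = λ^11e^(−34.37λ), i.e. Gamma(12, 34.37).
Mode = (a−1)/b = 11/34.37 ≈ 0.3200.

λ̂_MAP = 0.3200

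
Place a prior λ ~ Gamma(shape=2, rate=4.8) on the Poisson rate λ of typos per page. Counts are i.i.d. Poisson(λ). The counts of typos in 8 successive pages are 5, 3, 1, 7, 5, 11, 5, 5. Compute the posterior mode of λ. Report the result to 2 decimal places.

λ̂_MAP = 3.36

Σxᵢ = 5+3+1+7+5+11+5+5 = 42, with n = 8.
Posterior ∝ λe^(−4.8λ) · λ^42e^(−8λ) = λ^43e^(−12.8λ), i.e. Gamma(shape=44, rate=12.8).
The mode of a Gamma(a, b) with a ≥ 1 (shape–rate) is (a−1)/b = 43/12.8 ≈ 3.36.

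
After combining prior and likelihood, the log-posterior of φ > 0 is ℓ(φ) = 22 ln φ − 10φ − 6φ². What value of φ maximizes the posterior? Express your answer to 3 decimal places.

φ̂_MAP = 1.000

ℓ'(φ) = 22/φ − 10 − 12φ. Setting this to zero and multiplying by φ: 12φ² + 10φ − 22 = 0.
φ = (−10 + √(10² + 4·12·22)) / (2·12) = (−10 + √1156) / 24 = (−10 + 34)/24 = 1.
ℓ''(φ) = −22/φ² − 12 < 0, confirming a maximum.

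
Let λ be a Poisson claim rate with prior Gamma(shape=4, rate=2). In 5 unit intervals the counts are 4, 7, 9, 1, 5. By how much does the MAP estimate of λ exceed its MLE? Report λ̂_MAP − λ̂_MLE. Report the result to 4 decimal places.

Σxᵢ = 26. Posterior is Gamma(30, 7); MAP = (30−1)/7 = 29/7 ≈ 4.14286.
MLE = x̄ = 26/5 ≈ 5.20000.
Difference = 29/7 − 26/5 = -37/35 ≈ -1.0571.

MAP − MLE = -1.0571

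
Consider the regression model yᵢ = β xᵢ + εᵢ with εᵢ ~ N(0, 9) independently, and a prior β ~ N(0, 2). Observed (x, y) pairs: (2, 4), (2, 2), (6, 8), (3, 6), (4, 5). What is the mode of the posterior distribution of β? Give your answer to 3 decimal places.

β̂_MAP = 1.333

log p(β | y) = −Σ(yᵢ − βxᵢ)²/(2·9) − β²/(2·2) + const.
Setting the derivative to zero: Σxᵢ(yᵢ − βxᵢ)/9 − β/2 = 0, so β = Σxᵢyᵢ / (Σxᵢ² + σ²/τ²).
Σxᵢyᵢ = 2·4 + 2·2 + 6·8 + 3·6 + 4·5 = 98; Σxᵢ² = 69; σ²/τ² = 4.5.
β̂_MAP = 98 / (69 + 4.5) = 98/73.5 ≈ 1.333.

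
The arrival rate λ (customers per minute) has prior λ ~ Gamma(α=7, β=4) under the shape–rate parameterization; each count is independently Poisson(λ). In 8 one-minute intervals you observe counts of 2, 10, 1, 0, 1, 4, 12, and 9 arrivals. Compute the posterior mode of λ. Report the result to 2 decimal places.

Σxᵢ = 2+10+1+0+1+4+12+9 = 39, with n = 8.
Posterior ∝ λ^6e^(−4λ) · λ^39e^(−8λ) = λ^45e^(−12λ), i.e. Gamma(shape=46, rate=12).
The mode of a Gamma(a, b) with a ≥ 1 (shape–rate) is (a−1)/b = 45/12 ≈ 3.75.

λ̂_MAP = 3.75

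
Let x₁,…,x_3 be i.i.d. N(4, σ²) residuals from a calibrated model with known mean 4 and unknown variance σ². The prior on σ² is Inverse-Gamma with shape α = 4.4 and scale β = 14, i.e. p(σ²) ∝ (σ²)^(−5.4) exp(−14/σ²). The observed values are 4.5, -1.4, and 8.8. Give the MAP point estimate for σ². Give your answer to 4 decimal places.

Sum of squared deviations about the known mean: SS = (4.5−4)² + (-1.4−4)² + (8.8−4)² = 52.45.
The Normal likelihood contributes (σ²)^(−n/2) exp(−SS/(2σ²)), so the posterior is Inverse-Gamma(α + n/2, β + SS/2) = Inverse-Gamma(5.9, 40.225).
The mode of Inverse-Gamma(a, b) is b/(a+1) = 40.225/6.9 ≈ 5.8297.

σ̂²_MAP = 5.8297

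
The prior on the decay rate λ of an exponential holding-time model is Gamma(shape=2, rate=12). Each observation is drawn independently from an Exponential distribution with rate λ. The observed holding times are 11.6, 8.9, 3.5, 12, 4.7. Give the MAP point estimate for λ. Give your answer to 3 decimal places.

The Exponential(rate=λ) likelihood is ∝ λ^n e^(−λΣtᵢ). Here n = 5 and Σtᵢ = 11.6 + 8.9 + 3.5 + 12 + 4.7 = 40.7.
Posterior ∝ λe^(−12λ) · λ^5e^(−40.7λ) = λ^6e^(−52.7λ), i.e. Gamma(7, 52.7).
Mode = (a−1)/b = 6/52.7 ≈ 0.114.

λ̂_MAP = 0.114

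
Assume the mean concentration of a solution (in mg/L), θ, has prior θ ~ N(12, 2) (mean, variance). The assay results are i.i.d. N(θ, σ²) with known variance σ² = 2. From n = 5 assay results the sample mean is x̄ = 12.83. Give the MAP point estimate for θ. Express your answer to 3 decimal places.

θ̂_MAP = 12.692

n = 5, x̄ = 12.83.
For a Normal prior and Normal likelihood with known variance, the posterior is Normal; its mode equals its mean, the precision-weighted average.
Prior precision 1/σ₀² = 1/2 = 0.5; data precision n/σ² = 5/2 = 2.5.
θ̂ = (0.5·12 + 2.5·12.83) / (0.5 + 2.5) = 38.075/3 = 1523/120 ≈ 12.692.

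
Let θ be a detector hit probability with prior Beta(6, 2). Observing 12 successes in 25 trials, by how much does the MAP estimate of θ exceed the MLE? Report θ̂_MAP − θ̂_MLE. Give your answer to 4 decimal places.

MAP − MLE = 0.0684

Posterior is Beta(18, 15); MAP = (18−1)/(33−2) = 17/31 ≈ 0.54839.
MLE ignores the prior: θ̂_MLE = k/n = 12/25 ≈ 0.48000.
Difference = 17/31 − 12/25 = 53/775 ≈ 0.0684.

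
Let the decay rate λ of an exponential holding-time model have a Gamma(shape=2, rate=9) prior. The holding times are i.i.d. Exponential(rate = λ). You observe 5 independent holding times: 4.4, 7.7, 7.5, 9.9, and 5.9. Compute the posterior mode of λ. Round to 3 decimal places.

The Exponential(rate=λ) likelihood is ∝ λ^n e^(−λΣtᵢ). Here n = 5 and Σtᵢ = 4.4 + 7.7 + 7.5 + 9.9 + 5.9 = 35.4.
Posterior ∝ λe^(−9λ) · λ^5e^(−35.4λ) = λ^6e^(−44.4λ), i.e. Gamma(7, 44.4).
Mode = (a−1)/b = 6/44.4 ≈ 0.135.

λ̂_MAP = 0.135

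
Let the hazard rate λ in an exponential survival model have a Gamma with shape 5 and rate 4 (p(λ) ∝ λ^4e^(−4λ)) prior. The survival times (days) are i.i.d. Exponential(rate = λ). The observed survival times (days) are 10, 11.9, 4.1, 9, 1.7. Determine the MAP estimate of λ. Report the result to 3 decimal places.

λ̂_MAP = 0.221

The Exponential(rate=λ) likelihood is ∝ λ^n e^(−λΣtᵢ). Here n = 5 and Σtᵢ = 10 + 11.9 + 4.1 + 9 + 1.7 = 36.7.
Posterior ∝ λ^4e^(−4λ) · λ^5e^(−36.7λ) = λ^9e^(−40.7λ), i.e. Gamma(10, 40.7).
Mode = (a−1)/b = 9/40.7 ≈ 0.221.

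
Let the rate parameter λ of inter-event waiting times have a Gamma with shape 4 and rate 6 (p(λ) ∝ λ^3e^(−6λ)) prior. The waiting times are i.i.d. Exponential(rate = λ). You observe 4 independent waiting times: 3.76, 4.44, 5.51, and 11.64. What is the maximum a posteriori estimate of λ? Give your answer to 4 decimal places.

λ̂_MAP = 0.2233

The Exponential(rate=λ) likelihood is ∝ λ^n e^(−λΣtᵢ). Here n = 4 and Σtᵢ = 3.76 + 4.44 + 5.51 + 11.64 = 25.35.
Posterior ∝ λ^3e^(−6λ) · λ^4e^(−25.35λ) = λ^7e^(−31.35λ), i.e. Gamma(8, 31.35).
Mode = (a−1)/b = 7/31.35 ≈ 0.2233.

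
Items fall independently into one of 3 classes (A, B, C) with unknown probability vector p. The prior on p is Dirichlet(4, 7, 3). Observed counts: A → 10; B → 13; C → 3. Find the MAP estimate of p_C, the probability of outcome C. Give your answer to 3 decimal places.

MAP estimate of p_C = 0.135

The posterior is Dirichlet(αᵢ + nᵢ) = Dirichlet(14, 20, 6).
For a Dirichlet(a₁,…,a_K) with all aᵢ > 1, the mode has j-th component (aⱼ − 1)/(Σaᵢ − K).
Here Σaᵢ = 40 and K = 3, so p_C = (6 − 1)/(40 − 3) = 5/37 ≈ 0.135.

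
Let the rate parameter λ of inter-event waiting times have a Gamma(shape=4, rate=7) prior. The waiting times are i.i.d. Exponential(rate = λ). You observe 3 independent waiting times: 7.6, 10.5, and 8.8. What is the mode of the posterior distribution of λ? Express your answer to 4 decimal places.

The Exponential(rate=λ) likelihood is ∝ λ^n e^(−λΣtᵢ). Here n = 3 and Σtᵢ = 7.6 + 10.5 + 8.8 = 26.9.
Posterior ∝ λ^3e^(−7λ) · λ^3e^(−26.9λ) = λ^6e^(−33.9λ), i.e. Gamma(7, 33.9).
Mode = (a−1)/b = 6/33.9 ≈ 0.1770.

λ̂_MAP = 0.1770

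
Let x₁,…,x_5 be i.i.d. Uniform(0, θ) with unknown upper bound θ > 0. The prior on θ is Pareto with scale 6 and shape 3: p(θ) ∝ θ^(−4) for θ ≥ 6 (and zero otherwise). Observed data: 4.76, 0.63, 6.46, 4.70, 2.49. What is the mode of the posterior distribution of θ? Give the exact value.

θ̂_MAP = 6.46

The Uniform(0, θ) likelihood is θ^(−n) for θ ≥ max(xᵢ), zero otherwise. Here max(xᵢ) = 6.46.
Posterior ∝ θ^(−4) · θ^(−5) = θ^(−9) on θ ≥ max(6, 6.46) = 6.46.
This density is strictly decreasing in θ, so the posterior mode lies at the lower boundary of the support.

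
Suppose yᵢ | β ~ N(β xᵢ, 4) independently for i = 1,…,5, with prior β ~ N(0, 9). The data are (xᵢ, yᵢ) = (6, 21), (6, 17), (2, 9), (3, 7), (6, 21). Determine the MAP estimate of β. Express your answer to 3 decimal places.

log p(β | y) = −Σ(yᵢ − βxᵢ)²/(2·4) − β²/(2·9) + const.
Setting the derivative to zero: Σxᵢ(yᵢ − βxᵢ)/4 − β/9 = 0, so β = Σxᵢyᵢ / (Σxᵢ² + σ²/τ²).
Σxᵢyᵢ = 6·21 + 6·17 + 2·9 + 3·7 + 6·21 = 393; Σxᵢ² = 121; σ²/τ² = 4/9.
β̂_MAP = 393 / (121 + 4/9) = 393/(1093/9) = 3537/1093 ≈ 3.236.

β̂_MAP = 3.236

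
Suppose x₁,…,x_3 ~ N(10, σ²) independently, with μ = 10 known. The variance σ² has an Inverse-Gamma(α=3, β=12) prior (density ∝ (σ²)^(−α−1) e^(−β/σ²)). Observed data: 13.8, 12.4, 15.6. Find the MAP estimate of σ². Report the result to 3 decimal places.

σ̂²_MAP = 6.869

Sum of squared deviations about the known mean: SS = (13.8−10)² + (12.4−10)² + (15.6−10)² = 51.56.
The Normal likelihood contributes (σ²)^(−n/2) exp(−SS/(2σ²)), so the posterior is Inverse-Gamma(α + n/2, β + SS/2) = Inverse-Gamma(4.5, 37.78).
The mode of Inverse-Gamma(a, b) is b/(a+1) = 37.78/5.5 ≈ 6.869.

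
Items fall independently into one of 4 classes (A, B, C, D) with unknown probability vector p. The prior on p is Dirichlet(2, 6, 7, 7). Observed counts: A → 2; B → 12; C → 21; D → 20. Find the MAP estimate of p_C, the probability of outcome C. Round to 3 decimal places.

The posterior is Dirichlet(αᵢ + nᵢ) = Dirichlet(4, 18, 28, 27).
For a Dirichlet(a₁,…,a_K) with all aᵢ > 1, the mode has j-th component (aⱼ − 1)/(Σaᵢ − K).
Here Σaᵢ = 77 and K = 4, so p_C = (28 − 1)/(77 − 4) = 27/73 ≈ 0.370.

MAP estimate of p_C = 0.370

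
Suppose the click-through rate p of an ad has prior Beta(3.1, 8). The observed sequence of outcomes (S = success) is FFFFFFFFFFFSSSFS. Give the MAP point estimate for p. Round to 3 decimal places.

Prior: Beta(3.1, 8).
Data: 4 successes in 16 trials (from the sequence). The binomial likelihood contributes p^4(1−p)^12, so the posterior is Beta(3.1+4, 8+12) = Beta(7.1, 20).
For Beta(a, b) with a, b > 1 the mode is (a−1)/(a+b−2) = 6.1/25.1 ≈ 0.243.

p̂_MAP = 0.243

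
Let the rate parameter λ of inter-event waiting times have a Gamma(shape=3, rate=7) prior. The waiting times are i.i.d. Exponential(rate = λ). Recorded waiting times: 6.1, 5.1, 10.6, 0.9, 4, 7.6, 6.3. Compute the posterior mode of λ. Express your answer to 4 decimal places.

λ̂_MAP = 0.1891

The Exponential(rate=λ) likelihood is ∝ λ^n e^(−λΣtᵢ). Here n = 7 and Σtᵢ = 6.1 + 5.1 + 10.6 + 0.9 + 4 + 7.6 + 6.3 = 40.6.
Posterior ∝ λ^2e^(−7λ) · λ^7e^(−40.6λ) = λ^9e^(−47.6λ), i.e. Gamma(10, 47.6).
Mode = (a−1)/b = 9/47.6 ≈ 0.1891.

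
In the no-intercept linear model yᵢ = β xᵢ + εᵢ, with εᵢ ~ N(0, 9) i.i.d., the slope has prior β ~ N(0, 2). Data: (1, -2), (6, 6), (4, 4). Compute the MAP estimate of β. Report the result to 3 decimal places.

β̂_MAP = 0.870

log p(β | y) = −Σ(yᵢ − βxᵢ)²/(2·9) − β²/(2·2) + const.
Setting the derivative to zero: Σxᵢ(yᵢ − βxᵢ)/9 − β/2 = 0, so β = Σxᵢyᵢ / (Σxᵢ² + σ²/τ²).
Σxᵢyᵢ = 1·(-2) + 6·6 + 4·4 = 50; Σxᵢ² = 53; σ²/τ² = 4.5.
β̂_MAP = 50 / (53 + 4.5) = 50/57.5 ≈ 0.870.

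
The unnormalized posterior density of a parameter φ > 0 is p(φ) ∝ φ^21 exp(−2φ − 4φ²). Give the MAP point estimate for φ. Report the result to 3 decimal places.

φ̂_MAP = 1.500

ℓ'(φ) = 21/φ − 2 − 8φ. Setting this to zero and multiplying by φ: 8φ² + 2φ − 21 = 0.
φ = (−2 + √(2² + 4·8·21)) / (2·8) = (−2 + √676) / 16 = (−2 + 26)/16 = 3/2.
ℓ''(φ) = −21/φ² − 8 < 0, confirming a maximum.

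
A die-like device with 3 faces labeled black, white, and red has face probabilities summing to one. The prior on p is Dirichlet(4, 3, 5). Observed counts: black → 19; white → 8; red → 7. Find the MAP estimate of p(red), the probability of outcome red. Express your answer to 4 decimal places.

MAP estimate of p(red) = 0.2558

The posterior is Dirichlet(αᵢ + nᵢ) = Dirichlet(23, 11, 12).
For a Dirichlet(a₁,…,a_K) with all aᵢ > 1, the mode has j-th component (aⱼ − 1)/(Σaᵢ − K).
Here Σaᵢ = 46 and K = 3, so p(red) = (12 − 1)/(46 − 3) = 11/43 ≈ 0.2558.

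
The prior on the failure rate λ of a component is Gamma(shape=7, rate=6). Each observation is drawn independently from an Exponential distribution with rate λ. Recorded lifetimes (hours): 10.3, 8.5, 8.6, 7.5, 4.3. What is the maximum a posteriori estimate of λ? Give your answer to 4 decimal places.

The Exponential(rate=λ) likelihood is ∝ λ^n e^(−λΣtᵢ). Here n = 5 and Σtᵢ = 10.3 + 8.5 + 8.6 + 7.5 + 4.3 = 39.2.
Posterior ∝ λ^6e^(−6λ) · λ^5e^(−39.2λ) = λ^11e^(−45.2λ), i.e. Gamma(12, 45.2).
Mode = (a−1)/b = 11/45.2 ≈ 0.2434.

λ̂_MAP = 0.2434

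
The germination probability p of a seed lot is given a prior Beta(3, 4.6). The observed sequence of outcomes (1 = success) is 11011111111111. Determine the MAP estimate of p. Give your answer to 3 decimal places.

p̂_MAP = 0.765

Prior: Beta(3, 4.6).
Data: 13 successes in 14 trials (from the sequence). The binomial likelihood contributes p^13(1−p)^1, so the posterior is Beta(3+13, 4.6+1) = Beta(16, 5.6).
For Beta(a, b) with a, b > 1 the mode is (a−1)/(a+b−2) = 15/19.6 ≈ 0.765.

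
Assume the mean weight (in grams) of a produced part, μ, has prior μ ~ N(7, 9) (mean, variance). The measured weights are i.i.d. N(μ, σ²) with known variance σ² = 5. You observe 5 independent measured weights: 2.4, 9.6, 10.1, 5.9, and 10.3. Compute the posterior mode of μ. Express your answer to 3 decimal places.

μ̂_MAP = 7.594

n = 5; x̄ = (2.4 + 9.6 + 10.1 + 5.9 + 10.3)/5 = 38.3/5 = 7.66.
For a Normal prior and Normal likelihood with known variance, the posterior is Normal; its mode equals its mean, the precision-weighted average.
Prior precision 1/σ₀² = 1/9; data precision n/σ² = 5/5 = 1.
μ̂ = ((1/9)·7 + 1·7.66) / (1/9 + 1) = (3797/450)/(10/9) = 7.594.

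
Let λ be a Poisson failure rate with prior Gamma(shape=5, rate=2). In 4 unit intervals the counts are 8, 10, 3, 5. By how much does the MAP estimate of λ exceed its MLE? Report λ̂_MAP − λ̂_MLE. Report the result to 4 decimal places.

MAP − MLE = -1.5000

Σxᵢ = 26. Posterior is Gamma(31, 6); MAP = (31−1)/6 = 30/6 ≈ 5.00000.
MLE = x̄ = 26/4 ≈ 6.50000.
Difference = 30/6 − 26/4 = -3/2 ≈ -1.5000.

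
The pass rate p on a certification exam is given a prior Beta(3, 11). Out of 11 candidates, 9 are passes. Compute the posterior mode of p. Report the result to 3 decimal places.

p̂_MAP = 0.478

Prior: Beta(3, 11).
Data: 9 successes in 11 trials. The binomial likelihood contributes p^9(1−p)^2, so the posterior is Beta(3+9, 11+2) = Beta(12, 13).
For Beta(a, b) with a, b > 1 the mode is (a−1)/(a+b−2) = 11/23 ≈ 0.478.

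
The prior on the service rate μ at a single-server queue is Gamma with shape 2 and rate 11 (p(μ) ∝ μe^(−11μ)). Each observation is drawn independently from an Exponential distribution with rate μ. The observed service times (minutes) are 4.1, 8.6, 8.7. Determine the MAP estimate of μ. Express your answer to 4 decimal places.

The Exponential(rate=μ) likelihood is ∝ μ^n e^(−μΣtᵢ). Here n = 3 and Σtᵢ = 4.1 + 8.6 + 8.7 = 21.4.
Posterior ∝ μe^(−11μ) · μ^3e^(−21.4μ) = μ^4e^(−32.4μ), i.e. Gamma(5, 32.4).
Mode = (a−1)/b = 4/32.4 ≈ 0.1235.

μ̂_MAP = 0.1235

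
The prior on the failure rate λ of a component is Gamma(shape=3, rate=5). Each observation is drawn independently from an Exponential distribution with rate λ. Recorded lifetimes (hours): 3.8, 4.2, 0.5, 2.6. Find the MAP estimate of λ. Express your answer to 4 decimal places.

λ̂_MAP = 0.3727

The Exponential(rate=λ) likelihood is ∝ λ^n e^(−λΣtᵢ). Here n = 4 and Σtᵢ = 3.8 + 4.2 + 0.5 + 2.6 = 11.1.
Posterior ∝ λ^2e^(−5λ) · λ^4e^(−11.1λ) = λ^6e^(−16.1λ), i.e. Gamma(7, 16.1).
Mode = (a−1)/b = 6/16.1 ≈ 0.3727.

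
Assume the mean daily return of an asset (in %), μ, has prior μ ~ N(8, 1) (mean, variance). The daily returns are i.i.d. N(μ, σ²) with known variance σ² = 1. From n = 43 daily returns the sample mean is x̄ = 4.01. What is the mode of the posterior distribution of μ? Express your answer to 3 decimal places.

μ̂_MAP = 4.101

n = 43, x̄ = 4.01.
For a Normal prior and Normal likelihood with known variance, the posterior is Normal; its mode equals its mean, the precision-weighted average.
Prior precision 1/σ₀² = 1/1 = 1; data precision n/σ² = 43/1 = 43.
μ̂ = (1·8 + 43·4.01) / (1 + 43) = 180.43/44 = 18043/4400 ≈ 4.101.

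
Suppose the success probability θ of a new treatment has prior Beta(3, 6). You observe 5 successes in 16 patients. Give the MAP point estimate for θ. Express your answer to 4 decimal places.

Prior: Beta(3, 6).
Data: 5 successes in 16 trials. The binomial likelihood contributes θ^5(1−θ)^11, so the posterior is Beta(3+5, 6+11) = Beta(8, 17).
For Beta(a, b) with a, b > 1 the mode is (a−1)/(a+b−2) = 7/23 ≈ 0.3043.

θ̂_MAP = 0.3043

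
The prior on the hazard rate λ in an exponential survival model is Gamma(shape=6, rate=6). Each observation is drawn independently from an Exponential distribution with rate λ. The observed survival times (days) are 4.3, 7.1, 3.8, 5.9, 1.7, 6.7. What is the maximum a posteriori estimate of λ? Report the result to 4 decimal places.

λ̂_MAP = 0.3099

The Exponential(rate=λ) likelihood is ∝ λ^n e^(−λΣtᵢ). Here n = 6 and Σtᵢ = 4.3 + 7.1 + 3.8 + 5.9 + 1.7 + 6.7 = 29.5.
Posterior ∝ λ^5e^(−6λ) · λ^6e^(−29.5λ) = λ^11e^(−35.5λ), i.e. Gamma(12, 35.5).
Mode = (a−1)/b = 11/35.5 ≈ 0.3099.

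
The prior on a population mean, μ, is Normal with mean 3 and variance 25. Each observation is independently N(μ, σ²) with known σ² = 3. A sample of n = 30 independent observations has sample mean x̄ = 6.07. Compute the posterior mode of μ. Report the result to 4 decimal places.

μ̂_MAP = 6.0578

n = 30, x̄ = 6.07.
For a Normal prior and Normal likelihood with known variance, the posterior is Normal; its mode equals its mean, the precision-weighted average.
Prior precision 1/σ₀² = 1/25 = 0.04; data precision n/σ² = 30/3 = 10.
μ̂ = (0.04·3 + 10·6.07) / (0.04 + 10) = 60.82/10.04 = 3041/502 ≈ 6.0578.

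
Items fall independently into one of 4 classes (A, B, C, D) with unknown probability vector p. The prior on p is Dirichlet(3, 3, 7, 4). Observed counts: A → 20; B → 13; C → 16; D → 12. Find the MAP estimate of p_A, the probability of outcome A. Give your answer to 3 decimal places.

The posterior is Dirichlet(αᵢ + nᵢ) = Dirichlet(23, 16, 23, 16).
For a Dirichlet(a₁,…,a_K) with all aᵢ > 1, the mode has j-th component (aⱼ − 1)/(Σaᵢ − K).
Here Σaᵢ = 78 and K = 4, so p_A = (23 − 1)/(78 − 4) = 22/74 ≈ 0.297.

MAP estimate of p_A = 0.297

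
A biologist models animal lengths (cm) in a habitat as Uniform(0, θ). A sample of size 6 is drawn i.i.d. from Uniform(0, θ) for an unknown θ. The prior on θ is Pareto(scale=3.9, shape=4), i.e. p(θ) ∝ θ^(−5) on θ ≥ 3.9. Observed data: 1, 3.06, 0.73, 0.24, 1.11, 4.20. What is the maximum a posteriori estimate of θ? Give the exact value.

The Uniform(0, θ) likelihood is θ^(−n) for θ ≥ max(xᵢ), zero otherwise. Here max(xᵢ) = 4.20.
Posterior ∝ θ^(−5) · θ^(−6) = θ^(−11) on θ ≥ max(3.9, 4.20) = 4.20.
This density is strictly decreasing in θ, so the posterior mode lies at the lower boundary of the support.

θ̂_MAP = 4.20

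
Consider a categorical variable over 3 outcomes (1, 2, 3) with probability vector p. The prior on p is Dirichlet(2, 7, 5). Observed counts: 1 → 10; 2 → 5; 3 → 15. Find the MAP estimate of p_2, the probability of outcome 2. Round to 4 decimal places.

The posterior is Dirichlet(αᵢ + nᵢ) = Dirichlet(12, 12, 20).
For a Dirichlet(a₁,…,a_K) with all aᵢ > 1, the mode has j-th component (aⱼ − 1)/(Σaᵢ − K).
Here Σaᵢ = 44 and K = 3, so p_2 = (12 − 1)/(44 − 3) = 11/41 ≈ 0.2683.

MAP estimate: 0.2683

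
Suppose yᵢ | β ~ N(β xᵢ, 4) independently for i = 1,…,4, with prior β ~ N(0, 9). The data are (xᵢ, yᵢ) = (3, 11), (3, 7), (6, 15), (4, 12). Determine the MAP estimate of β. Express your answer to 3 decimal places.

β̂_MAP = 2.726

log p(β | y) = −Σ(yᵢ − βxᵢ)²/(2·4) − β²/(2·9) + const.
Setting the derivative to zero: Σxᵢ(yᵢ − βxᵢ)/4 − β/9 = 0, so β = Σxᵢyᵢ / (Σxᵢ² + σ²/τ²).
Σxᵢyᵢ = 3·11 + 3·7 + 6·15 + 4·12 = 192; Σxᵢ² = 70; σ²/τ² = 4/9.
β̂_MAP = 192 / (70 + 4/9) = 192/(634/9) = 864/317 ≈ 2.726.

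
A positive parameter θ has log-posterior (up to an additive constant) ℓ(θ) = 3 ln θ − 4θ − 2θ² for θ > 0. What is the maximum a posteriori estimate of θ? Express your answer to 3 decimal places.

ℓ'(θ) = 3/θ − 4 − 4θ. Setting this to zero and multiplying by θ: 4θ² + 4θ − 3 = 0.
θ = (−4 + √(4² + 4·4·3)) / (2·4) = (−4 + √64) / 8 = (−4 + 8)/8 = 1/2.
ℓ''(θ) = −3/θ² − 4 < 0, confirming a maximum.

θ̂_MAP = 0.500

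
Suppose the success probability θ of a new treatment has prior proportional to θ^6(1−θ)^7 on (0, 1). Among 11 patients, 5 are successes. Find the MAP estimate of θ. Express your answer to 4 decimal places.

θ̂_MAP = 0.4583

The prior density ∝ θ^6(1−θ)^7 is the kernel of Beta(7, 8).
Data: 5 successes in 11 trials. The binomial likelihood contributes θ^5(1−θ)^6, so the posterior is Beta(7+5, 8+6) = Beta(12, 14).
For Beta(a, b) with a, b > 1 the mode is (a−1)/(a+b−2) = 11/24 ≈ 0.4583.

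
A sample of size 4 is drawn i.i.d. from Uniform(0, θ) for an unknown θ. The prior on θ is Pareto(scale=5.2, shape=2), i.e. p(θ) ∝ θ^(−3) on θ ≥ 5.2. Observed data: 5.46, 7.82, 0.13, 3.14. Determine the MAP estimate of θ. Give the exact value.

The Uniform(0, θ) likelihood is θ^(−n) for θ ≥ max(xᵢ), zero otherwise. Here max(xᵢ) = 7.82.
Posterior ∝ θ^(−3) · θ^(−4) = θ^(−7) on θ ≥ max(5.2, 7.82) = 7.82.
This density is strictly decreasing in θ, so the posterior mode lies at the lower boundary of the support.

θ̂_MAP = 7.82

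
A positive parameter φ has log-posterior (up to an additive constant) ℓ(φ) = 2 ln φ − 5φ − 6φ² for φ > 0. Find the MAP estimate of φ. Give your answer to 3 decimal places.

ℓ'(φ) = 2/φ − 5 − 12φ. Setting this to zero and multiplying by φ: 12φ² + 5φ − 2 = 0.
φ = (−5 + √(5² + 4·12·2)) / (2·12) = (−5 + √121) / 24 = (−5 + 11)/24 = 1/4.
ℓ''(φ) = −2/φ² − 12 < 0, confirming a maximum.

φ̂_MAP = 0.250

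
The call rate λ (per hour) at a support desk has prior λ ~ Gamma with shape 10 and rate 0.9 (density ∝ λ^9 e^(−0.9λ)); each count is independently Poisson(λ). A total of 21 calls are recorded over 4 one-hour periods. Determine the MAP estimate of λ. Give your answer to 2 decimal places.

Σxᵢ = 21, n = 4.
Posterior ∝ λ^9e^(−0.9λ) · λ^21e^(−4λ) = λ^30e^(−4.9λ), i.e. Gamma(shape=31, rate=4.9).
The mode of a Gamma(a, b) with a ≥ 1 (shape–rate) is (a−1)/b = 30/4.9 ≈ 6.12.

λ̂_MAP = 6.12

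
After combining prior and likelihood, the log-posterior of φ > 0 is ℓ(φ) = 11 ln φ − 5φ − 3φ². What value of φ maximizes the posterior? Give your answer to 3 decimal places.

ℓ'(φ) = 11/φ − 5 − 6φ. Setting this to zero and multiplying by φ: 6φ² + 5φ − 11 = 0.
φ = (−5 + √(5² + 4·6·11)) / (2·6) = (−5 + √289) / 12 = (−5 + 17)/12 = 1.
ℓ''(φ) = −11/φ² − 6 < 0, confirming a maximum.

φ̂_MAP = 1.000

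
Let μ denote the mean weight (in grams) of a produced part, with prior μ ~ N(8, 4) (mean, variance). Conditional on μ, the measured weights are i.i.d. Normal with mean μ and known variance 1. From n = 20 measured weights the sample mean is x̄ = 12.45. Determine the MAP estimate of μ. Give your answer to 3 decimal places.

n = 20, x̄ = 12.45.
For a Normal prior and Normal likelihood with known variance, the posterior is Normal; its mode equals its mean, the precision-weighted average.
Prior precision 1/σ₀² = 1/4 = 0.25; data precision n/σ² = 20/1 = 20.
μ̂ = (0.25·8 + 20·12.45) / (0.25 + 20) = 251/20.25 = 1004/81 ≈ 12.395.

μ̂_MAP = 12.395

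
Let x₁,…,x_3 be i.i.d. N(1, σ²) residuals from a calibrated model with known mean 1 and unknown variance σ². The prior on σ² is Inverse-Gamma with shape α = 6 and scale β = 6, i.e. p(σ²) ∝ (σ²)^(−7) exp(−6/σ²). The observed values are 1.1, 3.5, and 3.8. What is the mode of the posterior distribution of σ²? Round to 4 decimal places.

σ̂²_MAP = 1.5353

Sum of squared deviations about the known mean: SS = (1.1−1)² + (3.5−1)² + (3.8−1)² = 14.1.
The Normal likelihood contributes (σ²)^(−n/2) exp(−SS/(2σ²)), so the posterior is Inverse-Gamma(α + n/2, β + SS/2) = Inverse-Gamma(7.5, 13.05).
The mode of Inverse-Gamma(a, b) is b/(a+1) = 13.05/8.5 ≈ 1.5353.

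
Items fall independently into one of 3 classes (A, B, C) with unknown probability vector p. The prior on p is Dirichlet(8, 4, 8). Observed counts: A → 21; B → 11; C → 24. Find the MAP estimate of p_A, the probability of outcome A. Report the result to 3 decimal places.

The posterior is Dirichlet(αᵢ + nᵢ) = Dirichlet(29, 15, 32).
For a Dirichlet(a₁,…,a_K) with all aᵢ > 1, the mode has j-th component (aⱼ − 1)/(Σaᵢ − K).
Here Σaᵢ = 76 and K = 3, so p_A = (29 − 1)/(76 − 3) = 28/73 ≈ 0.384.

MAP estimate of p_A = 0.384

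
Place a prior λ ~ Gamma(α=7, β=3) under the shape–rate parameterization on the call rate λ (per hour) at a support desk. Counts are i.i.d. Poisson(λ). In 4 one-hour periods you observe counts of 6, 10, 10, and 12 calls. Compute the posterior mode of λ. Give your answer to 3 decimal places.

Σxᵢ = 6+10+10+12 = 38, with n = 4.
Posterior ∝ λ^6e^(−3λ) · λ^38e^(−4λ) = λ^44e^(−7λ), i.e. Gamma(shape=45, rate=7).
The mode of a Gamma(a, b) with a ≥ 1 (shape–rate) is (a−1)/b = 44/7 ≈ 6.286.

λ̂_MAP = 6.286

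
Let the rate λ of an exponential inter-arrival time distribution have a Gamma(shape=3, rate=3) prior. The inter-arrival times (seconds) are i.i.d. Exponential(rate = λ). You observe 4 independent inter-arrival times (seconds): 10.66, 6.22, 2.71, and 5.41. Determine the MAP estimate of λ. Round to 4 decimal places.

λ̂_MAP = 0.2143

The Exponential(rate=λ) likelihood is ∝ λ^n e^(−λΣtᵢ). Here n = 4 and Σtᵢ = 10.66 + 6.22 + 2.71 + 5.41 = 25.
Posterior ∝ λ^2e^(−3λ) · λ^4e^(−25λ) = λ^6e^(−28λ), i.e. Gamma(7, 28).
Mode = (a−1)/b = 6/28 ≈ 0.2143.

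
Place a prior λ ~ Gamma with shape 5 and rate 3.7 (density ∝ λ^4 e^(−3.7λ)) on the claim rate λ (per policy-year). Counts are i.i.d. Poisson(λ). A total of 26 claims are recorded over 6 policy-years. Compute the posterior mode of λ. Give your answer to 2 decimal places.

Σxᵢ = 26, n = 6.
Posterior ∝ λ^4e^(−3.7λ) · λ^26e^(−6λ) = λ^30e^(−9.7λ), i.e. Gamma(shape=31, rate=9.7).
The mode of a Gamma(a, b) with a ≥ 1 (shape–rate) is (a−1)/b = 30/9.7 ≈ 3.09.

λ̂_MAP = 3.09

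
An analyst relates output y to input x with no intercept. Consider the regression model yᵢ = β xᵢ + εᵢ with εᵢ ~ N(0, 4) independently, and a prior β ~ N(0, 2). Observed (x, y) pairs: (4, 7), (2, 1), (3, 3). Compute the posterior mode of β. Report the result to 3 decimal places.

log p(β | y) = −Σ(yᵢ − βxᵢ)²/(2·4) − β²/(2·2) + const.
Setting the derivative to zero: Σxᵢ(yᵢ − βxᵢ)/4 − β/2 = 0, so β = Σxᵢyᵢ / (Σxᵢ² + σ²/τ²).
Σxᵢyᵢ = 4·7 + 2·1 + 3·3 = 39; Σxᵢ² = 29; σ²/τ² = 2.
β̂_MAP = 39 / (29 + 2) = 39/31 ≈ 1.258.

β̂_MAP = 1.258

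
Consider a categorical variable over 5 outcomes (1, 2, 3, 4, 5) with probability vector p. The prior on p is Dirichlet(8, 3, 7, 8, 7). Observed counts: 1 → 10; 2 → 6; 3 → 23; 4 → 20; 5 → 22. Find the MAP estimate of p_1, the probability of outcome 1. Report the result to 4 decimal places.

MAP estimate: 0.1560

The posterior is Dirichlet(αᵢ + nᵢ) = Dirichlet(18, 9, 30, 28, 29).
For a Dirichlet(a₁,…,a_K) with all aᵢ > 1, the mode has j-th component (aⱼ − 1)/(Σaᵢ − K).
Here Σaᵢ = 114 and K = 5, so p_1 = (18 − 1)/(114 − 5) = 17/109 ≈ 0.1560.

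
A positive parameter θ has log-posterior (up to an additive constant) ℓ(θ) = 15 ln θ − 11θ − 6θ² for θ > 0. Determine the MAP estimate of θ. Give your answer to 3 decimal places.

θ̂_MAP = 0.750

ℓ'(θ) = 15/θ − 11 − 12θ. Setting this to zero and multiplying by θ: 12θ² + 11θ − 15 = 0.
θ = (−11 + √(11² + 4·12·15)) / (2·12) = (−11 + √841) / 24 = (−11 + 29)/24 = 3/4.
ℓ''(θ) = −15/θ² − 12 < 0, confirming a maximum.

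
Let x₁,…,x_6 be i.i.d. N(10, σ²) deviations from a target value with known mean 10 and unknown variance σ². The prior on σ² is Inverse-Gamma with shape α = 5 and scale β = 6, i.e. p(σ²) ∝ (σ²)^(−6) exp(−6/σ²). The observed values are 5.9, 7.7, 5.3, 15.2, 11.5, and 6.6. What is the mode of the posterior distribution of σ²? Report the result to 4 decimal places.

Sum of squared deviations about the known mean: SS = (5.9−10)² + (7.7−10)² + (5.3−10)² + (15.2−10)² + (11.5−10)² + (6.6−10)² = 85.04.
The Normal likelihood contributes (σ²)^(−n/2) exp(−SS/(2σ²)), so the posterior is Inverse-Gamma(α + n/2, β + SS/2) = Inverse-Gamma(8, 48.52).
The mode of Inverse-Gamma(a, b) is b/(a+1) = 48.52/9 ≈ 5.3911.

σ̂²_MAP = 5.3911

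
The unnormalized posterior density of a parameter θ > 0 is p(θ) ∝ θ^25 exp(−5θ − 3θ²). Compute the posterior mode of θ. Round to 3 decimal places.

θ̂_MAP = 1.667

ℓ'(θ) = 25/θ − 5 − 6θ. Setting this to zero and multiplying by θ: 6θ² + 5θ − 25 = 0.
θ = (−5 + √(5² + 4·6·25)) / (2·6) = (−5 + √625) / 12 = (−5 + 25)/12 = 5/3.
ℓ''(θ) = −25/θ² − 6 < 0, confirming a maximum.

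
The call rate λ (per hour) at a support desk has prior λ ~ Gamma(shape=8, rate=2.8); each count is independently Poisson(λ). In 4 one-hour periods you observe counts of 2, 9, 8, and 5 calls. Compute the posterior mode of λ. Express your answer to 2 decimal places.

λ̂_MAP = 4.56

Σxᵢ = 2+9+8+5 = 24, with n = 4.
Posterior ∝ λ^7e^(−2.8λ) · λ^24e^(−4λ) = λ^31e^(−6.8λ), i.e. Gamma(shape=32, rate=6.8).
The mode of a Gamma(a, b) with a ≥ 1 (shape–rate) is (a−1)/b = 31/6.8 ≈ 4.56.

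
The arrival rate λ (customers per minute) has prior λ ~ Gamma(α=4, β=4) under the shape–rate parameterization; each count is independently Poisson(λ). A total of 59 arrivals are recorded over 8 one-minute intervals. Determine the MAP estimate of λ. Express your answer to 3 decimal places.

Σxᵢ = 59, n = 8.
Posterior ∝ λ^3e^(−4λ) · λ^59e^(−8λ) = λ^62e^(−12λ), i.e. Gamma(shape=63, rate=12).
The mode of a Gamma(a, b) with a ≥ 1 (shape–rate) is (a−1)/b = 62/12 ≈ 5.167.

λ̂_MAP = 5.167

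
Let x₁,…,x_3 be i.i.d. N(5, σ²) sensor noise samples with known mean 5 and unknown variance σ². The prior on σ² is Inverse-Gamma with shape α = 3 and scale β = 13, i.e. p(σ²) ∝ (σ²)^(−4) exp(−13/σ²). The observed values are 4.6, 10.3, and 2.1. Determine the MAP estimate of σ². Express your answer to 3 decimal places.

Sum of squared deviations about the known mean: SS = (4.6−5)² + (10.3−5)² + (2.1−5)² = 36.66.
The Normal likelihood contributes (σ²)^(−n/2) exp(−SS/(2σ²)), so the posterior is Inverse-Gamma(α + n/2, β + SS/2) = Inverse-Gamma(4.5, 31.33).
The mode of Inverse-Gamma(a, b) is b/(a+1) = 31.33/5.5 ≈ 5.696.

σ̂²_MAP = 5.696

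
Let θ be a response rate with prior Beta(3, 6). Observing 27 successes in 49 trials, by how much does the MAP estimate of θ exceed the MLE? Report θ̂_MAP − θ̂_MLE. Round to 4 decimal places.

Posterior is Beta(30, 28); MAP = (30−1)/(58−2) = 29/56 ≈ 0.51786.
MLE ignores the prior: θ̂_MLE = k/n = 27/49 ≈ 0.55102.
Difference = 29/56 − 27/49 = -13/392 ≈ -0.0332.

MAP − MLE = -0.0332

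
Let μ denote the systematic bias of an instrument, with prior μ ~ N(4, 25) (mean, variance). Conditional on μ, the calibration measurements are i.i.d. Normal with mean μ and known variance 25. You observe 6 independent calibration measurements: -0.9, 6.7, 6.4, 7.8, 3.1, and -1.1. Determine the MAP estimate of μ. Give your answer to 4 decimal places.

n = 6; x̄ = ((-0.9) + 6.7 + 6.4 + 7.8 + 3.1 + (-1.1))/6 = 22/6 = 11/3 ≈ 3.6667.
For a Normal prior and Normal likelihood with known variance, the posterior is Normal; its mode equals its mean, the precision-weighted average.
Prior precision 1/σ₀² = 1/25 = 0.04; data precision n/σ² = 6/25 = 0.24.
μ̂ = (0.04·4 + 0.24·(11/3)) / (0.04 + 0.24) = 1.04/0.28 = 26/7 ≈ 3.7143.

μ̂_MAP = 3.7143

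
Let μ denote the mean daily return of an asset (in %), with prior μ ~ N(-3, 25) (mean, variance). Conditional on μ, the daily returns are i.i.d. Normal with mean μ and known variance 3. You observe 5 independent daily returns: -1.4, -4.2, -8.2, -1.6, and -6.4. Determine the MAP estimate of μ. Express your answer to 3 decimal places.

n = 5; x̄ = ((-1.4) + (-4.2) + (-8.2) + (-1.6) + (-6.4))/5 = -21.8/5 = -4.36.
For a Normal prior and Normal likelihood with known variance, the posterior is Normal; its mode equals its mean, the precision-weighted average.
Prior precision 1/σ₀² = 1/25 = 0.04; data precision n/σ² = 5/3.
μ̂ = (0.04·(-3) + (5/3)·(-4.36)) / (0.04 + 5/3) = (-554/75)/(128/75) = -4.328125 ≈ -4.328.

μ̂_MAP = -4.328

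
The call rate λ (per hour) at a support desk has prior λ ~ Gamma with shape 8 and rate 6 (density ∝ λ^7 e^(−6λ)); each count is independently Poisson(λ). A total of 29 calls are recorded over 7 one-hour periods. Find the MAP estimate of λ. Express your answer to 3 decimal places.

Σxᵢ = 29, n = 7.
Posterior ∝ λ^7e^(−6λ) · λ^29e^(−7λ) = λ^36e^(−13λ), i.e. Gamma(shape=37, rate=13).
The mode of a Gamma(a, b) with a ≥ 1 (shape–rate) is (a−1)/b = 36/13 ≈ 2.769.

λ̂_MAP = 2.769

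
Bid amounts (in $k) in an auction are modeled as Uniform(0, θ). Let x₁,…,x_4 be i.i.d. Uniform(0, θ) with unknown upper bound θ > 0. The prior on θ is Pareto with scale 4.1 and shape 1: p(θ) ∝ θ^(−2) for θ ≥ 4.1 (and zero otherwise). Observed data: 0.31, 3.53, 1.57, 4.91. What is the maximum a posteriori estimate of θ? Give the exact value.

θ̂_MAP = 4.91

The Uniform(0, θ) likelihood is θ^(−n) for θ ≥ max(xᵢ), zero otherwise. Here max(xᵢ) = 4.91.
Posterior ∝ θ^(−2) · θ^(−4) = θ^(−6) on θ ≥ max(4.1, 4.91) = 4.91.
This density is strictly decreasing in θ, so the posterior mode lies at the lower boundary of the support.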